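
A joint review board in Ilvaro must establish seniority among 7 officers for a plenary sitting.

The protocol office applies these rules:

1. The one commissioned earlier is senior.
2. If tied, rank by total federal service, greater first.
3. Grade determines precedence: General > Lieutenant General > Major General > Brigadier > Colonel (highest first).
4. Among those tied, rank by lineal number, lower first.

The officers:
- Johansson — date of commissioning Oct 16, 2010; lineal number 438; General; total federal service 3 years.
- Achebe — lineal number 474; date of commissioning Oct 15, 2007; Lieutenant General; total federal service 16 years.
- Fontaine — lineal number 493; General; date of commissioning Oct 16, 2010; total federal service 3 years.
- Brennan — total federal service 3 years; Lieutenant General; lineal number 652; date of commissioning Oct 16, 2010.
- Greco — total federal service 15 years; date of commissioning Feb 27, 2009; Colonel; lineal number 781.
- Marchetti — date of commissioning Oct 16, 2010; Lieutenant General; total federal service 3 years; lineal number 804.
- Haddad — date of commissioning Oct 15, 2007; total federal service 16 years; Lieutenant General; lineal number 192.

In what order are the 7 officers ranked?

By date of commissioning (earlier first): Haddad and Achebe (both Oct 15, 2007); then Greco (Feb 27, 2009); then Johansson, Fontaine, Brennan and Marchetti (each Oct 16, 2010).
Haddad and Achebe both have total federal service 16 years, so the next rule applies.
Haddad and Achebe are each Lieutenant General, so the next rule applies.
Among Haddad and Achebe, by lineal number (lower first): Haddad (192) before Achebe (474).
Johansson, Fontaine, Brennan and Marchetti all have total federal service 3 years, so the next rule applies.
Among Johansson, Fontaine, Brennan and Marchetti, by grade: Johansson and Fontaine (General) before Brennan and Marchetti (Lieutenant General).
Among Johansson and Fontaine, by lineal number (lower first): Johansson (438) before Fontaine (493).
Among Brennan and Marchetti, by lineal number (lower first): Brennan (652) before Marchetti (804).
Full order: Haddad, Achebe, Greco, Johansson, Fontaine, Brennan, Marchetti.

Haddad, Achebe, Greco, Johansson, Fontaine, Brennan, Marchetti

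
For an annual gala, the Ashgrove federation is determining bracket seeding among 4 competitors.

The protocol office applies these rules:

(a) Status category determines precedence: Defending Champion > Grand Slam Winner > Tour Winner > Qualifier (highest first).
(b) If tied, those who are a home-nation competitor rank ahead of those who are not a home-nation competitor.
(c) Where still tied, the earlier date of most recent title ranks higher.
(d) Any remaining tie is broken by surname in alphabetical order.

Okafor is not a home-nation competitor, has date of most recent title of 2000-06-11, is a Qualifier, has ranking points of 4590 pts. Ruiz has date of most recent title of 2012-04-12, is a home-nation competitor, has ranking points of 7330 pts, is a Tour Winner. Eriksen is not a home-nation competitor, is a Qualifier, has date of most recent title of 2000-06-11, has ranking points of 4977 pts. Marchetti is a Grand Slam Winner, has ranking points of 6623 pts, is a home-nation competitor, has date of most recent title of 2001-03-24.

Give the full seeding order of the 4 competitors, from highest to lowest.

By status category: Marchetti (Grand Slam Winner); then Ruiz (Tour Winner); then Eriksen and Okafor (Qualifier).
Eriksen and Okafor are each not a home-nation competitor, so the next rule applies.
Eriksen and Okafor both have date of most recent title 2000-06-11, so the next rule applies.
Among Eriksen and Okafor, alphabetically by surname: Eriksen before Okafor.
Full order: Marchetti, Ruiz, Eriksen, Okafor.

Marchetti, Ruiz, Eriksen, Okafor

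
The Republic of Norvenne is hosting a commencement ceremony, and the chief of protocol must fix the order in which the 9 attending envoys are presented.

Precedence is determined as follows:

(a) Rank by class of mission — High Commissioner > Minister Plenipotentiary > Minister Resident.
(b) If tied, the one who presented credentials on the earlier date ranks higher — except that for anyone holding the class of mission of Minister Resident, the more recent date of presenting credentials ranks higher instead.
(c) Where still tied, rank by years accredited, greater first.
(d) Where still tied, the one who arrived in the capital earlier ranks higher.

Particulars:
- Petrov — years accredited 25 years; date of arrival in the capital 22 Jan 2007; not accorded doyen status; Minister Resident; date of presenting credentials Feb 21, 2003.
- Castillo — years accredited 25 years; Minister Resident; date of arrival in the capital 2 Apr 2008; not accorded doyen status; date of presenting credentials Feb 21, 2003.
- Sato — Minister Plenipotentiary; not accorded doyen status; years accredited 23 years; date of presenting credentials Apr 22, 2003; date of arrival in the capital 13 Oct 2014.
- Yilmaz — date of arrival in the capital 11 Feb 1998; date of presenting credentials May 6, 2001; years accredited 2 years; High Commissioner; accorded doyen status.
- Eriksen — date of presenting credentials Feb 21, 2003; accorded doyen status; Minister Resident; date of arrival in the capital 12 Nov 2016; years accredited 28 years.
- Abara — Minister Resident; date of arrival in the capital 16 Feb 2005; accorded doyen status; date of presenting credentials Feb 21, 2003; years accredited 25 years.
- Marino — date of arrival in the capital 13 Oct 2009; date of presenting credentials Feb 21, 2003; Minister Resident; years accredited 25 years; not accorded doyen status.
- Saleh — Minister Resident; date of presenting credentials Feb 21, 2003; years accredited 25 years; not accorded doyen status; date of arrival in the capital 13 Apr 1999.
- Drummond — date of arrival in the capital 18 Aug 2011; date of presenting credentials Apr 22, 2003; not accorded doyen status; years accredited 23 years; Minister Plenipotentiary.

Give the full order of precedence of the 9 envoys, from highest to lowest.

Yilmaz, Drummond, Sato, Eriksen, Saleh, Abara, Petrov, Castillo, Marino

By class of mission: Yilmaz (High Commissioner); then Drummond and Sato (Minister Plenipotentiary); then Eriksen, Saleh, Abara, Petrov, Castillo and Marino (Minister Resident).
Drummond and Sato both have date of presenting credentials Apr 22, 2003, so the next rule applies.
Drummond and Sato both have years accredited 23 years, so the next rule applies.
Among Drummond and Sato, by date of arrival in the capital (earlier first): Drummond (18 Aug 2011) before Sato (13 Oct 2014).
Eriksen, Saleh, Abara, Petrov, Castillo and Marino all have date of presenting credentials Feb 21, 2003, so the next rule applies.
Among Eriksen, Saleh, Abara, Petrov, Castillo and Marino, by years accredited (higher first): Eriksen (28 years) before Saleh, Abara, Petrov, Castillo and Marino (25 years).
Among Saleh, Abara, Petrov, Castillo and Marino, by date of arrival in the capital (earlier first): Saleh (13 Apr 1999) before Abara (16 Feb 2005) before Petrov (22 Jan 2007) before Castillo (2 Apr 2008) before Marino (13 Oct 2009).
Full order: Yilmaz, Drummond, Sato, Eriksen, Saleh, Abara, Petrov, Castillo, Marino.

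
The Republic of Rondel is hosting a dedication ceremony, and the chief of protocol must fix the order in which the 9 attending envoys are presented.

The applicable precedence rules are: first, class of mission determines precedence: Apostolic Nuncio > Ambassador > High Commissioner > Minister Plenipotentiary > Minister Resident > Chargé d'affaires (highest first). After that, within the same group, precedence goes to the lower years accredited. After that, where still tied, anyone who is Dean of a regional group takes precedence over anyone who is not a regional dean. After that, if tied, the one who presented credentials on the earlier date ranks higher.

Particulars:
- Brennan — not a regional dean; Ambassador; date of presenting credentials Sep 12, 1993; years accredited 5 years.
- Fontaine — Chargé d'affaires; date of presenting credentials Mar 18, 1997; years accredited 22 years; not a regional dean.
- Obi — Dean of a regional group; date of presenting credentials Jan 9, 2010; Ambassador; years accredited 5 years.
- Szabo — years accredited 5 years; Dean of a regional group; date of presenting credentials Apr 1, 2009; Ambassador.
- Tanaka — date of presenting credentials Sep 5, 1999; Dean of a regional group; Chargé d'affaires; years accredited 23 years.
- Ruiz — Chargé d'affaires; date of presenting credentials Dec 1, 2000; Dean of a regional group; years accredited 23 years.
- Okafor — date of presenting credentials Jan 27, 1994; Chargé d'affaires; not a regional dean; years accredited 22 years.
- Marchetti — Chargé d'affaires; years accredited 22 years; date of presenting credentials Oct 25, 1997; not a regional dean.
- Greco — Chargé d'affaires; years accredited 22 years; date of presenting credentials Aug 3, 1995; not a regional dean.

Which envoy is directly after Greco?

Fontaine

By class of mission: Szabo, Obi and Brennan (Ambassador); then Okafor, Greco, Fontaine, Marchetti, Tanaka and Ruiz (Chargé d'affaires).
Szabo, Obi and Brennan all have years accredited 5 years, so the next rule applies.
Among Szabo, Obi and Brennan, Dean of a regional group before not a regional dean: Szabo and Obi (Dean of a regional group) before Brennan (not a regional dean).
Among Szabo and Obi, by date of presenting credentials (earlier first): Szabo (Apr 1, 2009) before Obi (Jan 9, 2010).
Among Okafor, Greco, Fontaine, Marchetti, Tanaka and Ruiz, by years accredited (lower first): Okafor, Greco, Fontaine and Marchetti (22 years) before Tanaka and Ruiz (23 years).
Okafor, Greco, Fontaine and Marchetti are each not a regional dean, so the next rule applies.
Among Okafor, Greco, Fontaine and Marchetti, by date of presenting credentials (earlier first): Okafor (Jan 27, 1994) before Greco (Aug 3, 1995) before Fontaine (Mar 18, 1997) before Marchetti (Oct 25, 1997).
Tanaka and Ruiz are each Dean of a regional group, so the next rule applies.
Among Tanaka and Ruiz, by date of presenting credentials (earlier first): Tanaka (Sep 5, 1999) before Ruiz (Dec 1, 2000).
Order: Szabo, Obi, Brennan, Okafor, Greco, Fontaine, Marchetti, Tanaka, Ruiz.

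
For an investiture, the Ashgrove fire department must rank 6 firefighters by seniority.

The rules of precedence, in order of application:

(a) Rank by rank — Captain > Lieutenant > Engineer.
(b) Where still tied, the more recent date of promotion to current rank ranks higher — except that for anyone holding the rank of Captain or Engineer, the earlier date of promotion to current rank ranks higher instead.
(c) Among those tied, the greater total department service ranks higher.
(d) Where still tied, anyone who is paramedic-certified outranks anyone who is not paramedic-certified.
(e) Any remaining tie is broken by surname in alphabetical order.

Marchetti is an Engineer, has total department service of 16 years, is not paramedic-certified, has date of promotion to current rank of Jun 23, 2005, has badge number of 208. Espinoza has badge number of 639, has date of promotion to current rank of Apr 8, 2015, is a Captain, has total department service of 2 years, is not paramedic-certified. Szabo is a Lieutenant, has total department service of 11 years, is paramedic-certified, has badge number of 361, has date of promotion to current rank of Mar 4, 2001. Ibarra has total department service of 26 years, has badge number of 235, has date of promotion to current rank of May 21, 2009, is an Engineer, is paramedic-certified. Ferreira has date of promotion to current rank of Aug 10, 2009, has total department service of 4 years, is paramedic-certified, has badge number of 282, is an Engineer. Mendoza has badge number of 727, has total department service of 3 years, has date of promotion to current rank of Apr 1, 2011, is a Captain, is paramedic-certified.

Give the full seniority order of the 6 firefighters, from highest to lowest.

By rank: Mendoza and Espinoza (Captain); then Szabo (Lieutenant); then Marchetti, Ibarra and Ferreira (Engineer).
Among Mendoza and Espinoza, by date of promotion to current rank (earlier first) (reversed rule for this group): Mendoza (Apr 1, 2011) before Espinoza (Apr 8, 2015).
Among Marchetti, Ibarra and Ferreira, by date of promotion to current rank (earlier first) (reversed rule for this group): Marchetti (Jun 23, 2005) before Ibarra (May 21, 2009) before Ferreira (Aug 10, 2009).
Full order: Mendoza, Espinoza, Szabo, Marchetti, Ibarra, Ferreira.

Mendoza, Espinoza, Szabo, Marchetti, Ibarra, Ferreira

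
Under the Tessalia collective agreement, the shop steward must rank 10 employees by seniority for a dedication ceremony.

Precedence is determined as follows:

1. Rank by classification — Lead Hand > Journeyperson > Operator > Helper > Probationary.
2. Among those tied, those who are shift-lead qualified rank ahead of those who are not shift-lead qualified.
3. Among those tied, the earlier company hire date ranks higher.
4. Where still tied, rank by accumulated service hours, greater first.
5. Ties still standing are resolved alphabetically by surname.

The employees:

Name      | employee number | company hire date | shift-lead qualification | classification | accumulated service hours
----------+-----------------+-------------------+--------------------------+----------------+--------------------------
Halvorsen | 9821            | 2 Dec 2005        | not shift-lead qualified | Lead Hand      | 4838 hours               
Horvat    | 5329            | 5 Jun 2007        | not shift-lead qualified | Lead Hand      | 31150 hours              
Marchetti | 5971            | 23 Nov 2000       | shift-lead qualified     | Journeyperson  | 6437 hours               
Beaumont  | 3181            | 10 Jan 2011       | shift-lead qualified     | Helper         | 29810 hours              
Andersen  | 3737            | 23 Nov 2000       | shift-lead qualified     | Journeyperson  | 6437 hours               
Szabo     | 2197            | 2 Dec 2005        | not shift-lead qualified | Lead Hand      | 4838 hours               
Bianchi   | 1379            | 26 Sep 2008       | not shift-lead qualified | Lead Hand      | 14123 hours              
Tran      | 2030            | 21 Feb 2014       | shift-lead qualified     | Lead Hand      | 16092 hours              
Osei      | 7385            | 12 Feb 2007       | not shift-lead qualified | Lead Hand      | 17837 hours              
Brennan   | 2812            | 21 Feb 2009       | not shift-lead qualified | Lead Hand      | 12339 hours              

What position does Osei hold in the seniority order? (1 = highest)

By classification: Tran, Halvorsen, Szabo, Osei, Horvat, Bianchi and Brennan (Lead Hand); then Andersen and Marchetti (Journeyperson); then Beaumont (Helper).
Among Tran, Halvorsen, Szabo, Osei, Horvat, Bianchi and Brennan, shift-lead qualified before not shift-lead qualified: Tran (shift-lead qualified) before Halvorsen, Szabo, Osei, Horvat, Bianchi and Brennan (not shift-lead qualified).
Among Halvorsen, Szabo, Osei, Horvat, Bianchi and Brennan, by company hire date (earlier first): Halvorsen and Szabo (2 Dec 2005) before Osei (12 Feb 2007) before Horvat (5 Jun 2007) before Bianchi (26 Sep 2008) before Brennan (21 Feb 2009).
Halvorsen and Szabo both have accumulated service hours 4838 hours, so the next rule applies.
Among Halvorsen and Szabo, alphabetically by surname: Halvorsen before Szabo.
Andersen and Marchetti are each shift-lead qualified, so the next rule applies.
Andersen and Marchetti both have company hire date 23 Nov 2000, so the next rule applies.
Andersen and Marchetti both have accumulated service hours 6437 hours, so the next rule applies.
Among Andersen and Marchetti, alphabetically by surname: Andersen before Marchetti.
Order: Tran, Halvorsen, Szabo, Osei, Horvat, Bianchi, Brennan, Andersen, Marchetti, Beaumont. So position 4.

4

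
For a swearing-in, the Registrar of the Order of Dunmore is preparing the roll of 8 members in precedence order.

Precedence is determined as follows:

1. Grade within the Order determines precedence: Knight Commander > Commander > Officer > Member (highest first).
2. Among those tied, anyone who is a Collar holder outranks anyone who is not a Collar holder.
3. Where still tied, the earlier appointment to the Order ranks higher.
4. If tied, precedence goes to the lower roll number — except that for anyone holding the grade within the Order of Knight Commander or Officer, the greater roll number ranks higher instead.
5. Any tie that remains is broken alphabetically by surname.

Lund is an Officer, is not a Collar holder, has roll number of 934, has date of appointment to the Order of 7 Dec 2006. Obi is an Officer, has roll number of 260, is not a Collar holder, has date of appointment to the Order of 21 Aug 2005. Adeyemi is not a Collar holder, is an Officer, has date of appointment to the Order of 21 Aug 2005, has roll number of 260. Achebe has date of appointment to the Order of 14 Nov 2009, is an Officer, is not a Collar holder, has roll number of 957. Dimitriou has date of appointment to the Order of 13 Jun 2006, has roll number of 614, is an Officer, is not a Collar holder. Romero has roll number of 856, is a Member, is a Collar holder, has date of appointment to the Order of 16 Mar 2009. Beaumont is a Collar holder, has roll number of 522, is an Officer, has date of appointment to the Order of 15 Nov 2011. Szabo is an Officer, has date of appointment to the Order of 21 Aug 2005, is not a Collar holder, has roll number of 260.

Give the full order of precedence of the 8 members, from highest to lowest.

By grade within the Order: Beaumont, Adeyemi, Obi, Szabo, Dimitriou, Lund and Achebe (Officer); then Romero (Member).
Among Beaumont, Adeyemi, Obi, Szabo, Dimitriou, Lund and Achebe, a Collar holder before not a Collar holder: Beaumont (a Collar holder) before Adeyemi, Obi, Szabo, Dimitriou, Lund and Achebe (not a Collar holder).
Among Adeyemi, Obi, Szabo, Dimitriou, Lund and Achebe, by date of appointment to the Order (earlier first): Adeyemi, Obi and Szabo (21 Aug 2005) before Dimitriou (13 Jun 2006) before Lund (7 Dec 2006) before Achebe (14 Nov 2009).
Adeyemi, Obi and Szabo all have roll number 260, so the next rule applies.
Among Adeyemi, Obi and Szabo, alphabetically by surname: Adeyemi before Obi before Szabo.
Full order: Beaumont, Adeyemi, Obi, Szabo, Dimitriou, Lund, Achebe, Romero.

Beaumont, Adeyemi, Obi, Szabo, Dimitriou, Lund, Achebe, Romero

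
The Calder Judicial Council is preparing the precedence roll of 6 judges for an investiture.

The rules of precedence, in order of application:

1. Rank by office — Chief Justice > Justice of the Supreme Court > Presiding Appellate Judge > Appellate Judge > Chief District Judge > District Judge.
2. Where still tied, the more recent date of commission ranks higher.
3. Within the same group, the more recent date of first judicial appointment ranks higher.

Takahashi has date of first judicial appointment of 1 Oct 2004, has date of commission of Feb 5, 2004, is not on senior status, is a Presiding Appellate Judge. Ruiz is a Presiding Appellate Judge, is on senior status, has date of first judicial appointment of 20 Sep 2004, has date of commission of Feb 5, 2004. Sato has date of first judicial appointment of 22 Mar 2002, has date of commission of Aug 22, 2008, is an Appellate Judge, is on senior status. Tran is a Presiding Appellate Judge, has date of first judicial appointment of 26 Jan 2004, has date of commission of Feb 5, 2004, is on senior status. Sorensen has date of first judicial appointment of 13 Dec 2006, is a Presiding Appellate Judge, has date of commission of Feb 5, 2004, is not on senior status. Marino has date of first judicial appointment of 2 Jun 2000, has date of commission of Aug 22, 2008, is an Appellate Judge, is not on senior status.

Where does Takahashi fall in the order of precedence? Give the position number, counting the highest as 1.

2

By office: Sorensen, Takahashi, Ruiz and Tran (Presiding Appellate Judge); then Sato and Marino (Appellate Judge).
Sorensen, Takahashi, Ruiz and Tran all have date of commission Feb 5, 2004, so the next rule applies.
Among Sorensen, Takahashi, Ruiz and Tran, by date of first judicial appointment (later first): Sorensen (13 Dec 2006) before Takahashi (1 Oct 2004) before Ruiz (20 Sep 2004) before Tran (26 Jan 2004).
Sato and Marino both have date of commission Aug 22, 2008, so the next rule applies.
Among Sato and Marino, by date of first judicial appointment (later first): Sato (22 Mar 2002) before Marino (2 Jun 2000).
Order: Sorensen, Takahashi, Ruiz, Tran, Sato, Marino. So position 2.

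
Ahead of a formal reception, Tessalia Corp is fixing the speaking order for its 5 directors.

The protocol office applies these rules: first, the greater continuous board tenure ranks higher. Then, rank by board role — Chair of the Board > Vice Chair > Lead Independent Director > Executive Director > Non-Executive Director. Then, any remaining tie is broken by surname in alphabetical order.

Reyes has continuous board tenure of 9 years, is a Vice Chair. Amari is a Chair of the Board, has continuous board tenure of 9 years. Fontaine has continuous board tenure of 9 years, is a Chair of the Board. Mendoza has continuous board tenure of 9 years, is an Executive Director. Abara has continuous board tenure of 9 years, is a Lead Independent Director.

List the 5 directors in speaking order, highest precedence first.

By continuous board tenure (higher first): Amari, Fontaine, Reyes, Abara and Mendoza (each 9 years).
Among Amari, Fontaine, Reyes, Abara and Mendoza, by board role: Amari and Fontaine (Chair of the Board) before Reyes (Vice Chair) before Abara (Lead Independent Director) before Mendoza (Executive Director).
Among Amari and Fontaine, alphabetically by surname: Amari before Fontaine.
Full order: Amari, Fontaine, Reyes, Abara, Mendoza.

Amari, Fontaine, Reyes, Abara, Mendoza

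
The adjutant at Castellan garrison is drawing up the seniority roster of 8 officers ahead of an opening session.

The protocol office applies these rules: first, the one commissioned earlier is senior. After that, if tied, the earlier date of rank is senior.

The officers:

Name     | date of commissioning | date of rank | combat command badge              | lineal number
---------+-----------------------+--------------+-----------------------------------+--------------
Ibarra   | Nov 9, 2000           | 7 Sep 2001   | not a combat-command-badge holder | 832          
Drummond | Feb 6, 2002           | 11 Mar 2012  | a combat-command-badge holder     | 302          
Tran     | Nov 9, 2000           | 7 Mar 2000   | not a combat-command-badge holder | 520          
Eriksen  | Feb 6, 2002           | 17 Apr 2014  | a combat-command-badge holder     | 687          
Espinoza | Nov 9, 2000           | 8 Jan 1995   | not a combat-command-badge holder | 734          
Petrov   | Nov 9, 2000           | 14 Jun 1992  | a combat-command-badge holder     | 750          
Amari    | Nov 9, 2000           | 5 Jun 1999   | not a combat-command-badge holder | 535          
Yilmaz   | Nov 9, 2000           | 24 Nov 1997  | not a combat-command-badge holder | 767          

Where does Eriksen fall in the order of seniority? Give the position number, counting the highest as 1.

By date of commissioning (earlier first): Petrov, Espinoza, Yilmaz, Amari, Tran and Ibarra (each Nov 9, 2000); then Drummond and Eriksen (both Feb 6, 2002).
Among Petrov, Espinoza, Yilmaz, Amari, Tran and Ibarra, by date of rank (earlier first): Petrov (14 Jun 1992) before Espinoza (8 Jan 1995) before Yilmaz (24 Nov 1997) before Amari (5 Jun 1999) before Tran (7 Mar 2000) before Ibarra (7 Sep 2001).
Among Drummond and Eriksen, by date of rank (earlier first): Drummond (11 Mar 2012) before Eriksen (17 Apr 2014).
Order: Petrov, Espinoza, Yilmaz, Amari, Tran, Ibarra, Drummond, Eriksen. So position 8.

8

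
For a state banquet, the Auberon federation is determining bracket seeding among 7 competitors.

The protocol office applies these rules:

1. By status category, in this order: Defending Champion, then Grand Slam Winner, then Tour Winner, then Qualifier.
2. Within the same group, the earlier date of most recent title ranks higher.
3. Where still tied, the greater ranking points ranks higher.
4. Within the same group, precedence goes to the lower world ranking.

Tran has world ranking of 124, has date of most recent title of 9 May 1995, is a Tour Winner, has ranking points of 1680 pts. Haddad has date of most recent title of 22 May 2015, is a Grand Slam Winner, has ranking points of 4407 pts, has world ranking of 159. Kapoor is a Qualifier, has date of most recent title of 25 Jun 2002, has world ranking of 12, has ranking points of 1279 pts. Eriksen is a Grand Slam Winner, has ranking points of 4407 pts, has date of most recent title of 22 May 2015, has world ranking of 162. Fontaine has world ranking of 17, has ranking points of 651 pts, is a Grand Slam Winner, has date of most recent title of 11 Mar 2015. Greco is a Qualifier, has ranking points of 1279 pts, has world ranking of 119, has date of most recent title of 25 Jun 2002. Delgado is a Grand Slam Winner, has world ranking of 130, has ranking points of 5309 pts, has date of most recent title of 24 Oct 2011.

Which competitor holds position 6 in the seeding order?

Kapoor

By status category: Delgado, Fontaine, Haddad and Eriksen (Grand Slam Winner); then Tran (Tour Winner); then Kapoor and Greco (Qualifier).
Among Delgado, Fontaine, Haddad and Eriksen, by date of most recent title (earlier first): Delgado (24 Oct 2011) before Fontaine (11 Mar 2015) before Haddad and Eriksen (22 May 2015).
Haddad and Eriksen both have ranking points 4407 pts, so the next rule applies.
Among Haddad and Eriksen, by world ranking (lower first): Haddad (159) before Eriksen (162).
Kapoor and Greco both have date of most recent title 25 Jun 2002, so the next rule applies.
Kapoor and Greco both have ranking points 1279 pts, so the next rule applies.
Among Kapoor and Greco, by world ranking (lower first): Kapoor (12) before Greco (119).
Order: Delgado, Fontaine, Haddad, Eriksen, Tran, Kapoor, Greco.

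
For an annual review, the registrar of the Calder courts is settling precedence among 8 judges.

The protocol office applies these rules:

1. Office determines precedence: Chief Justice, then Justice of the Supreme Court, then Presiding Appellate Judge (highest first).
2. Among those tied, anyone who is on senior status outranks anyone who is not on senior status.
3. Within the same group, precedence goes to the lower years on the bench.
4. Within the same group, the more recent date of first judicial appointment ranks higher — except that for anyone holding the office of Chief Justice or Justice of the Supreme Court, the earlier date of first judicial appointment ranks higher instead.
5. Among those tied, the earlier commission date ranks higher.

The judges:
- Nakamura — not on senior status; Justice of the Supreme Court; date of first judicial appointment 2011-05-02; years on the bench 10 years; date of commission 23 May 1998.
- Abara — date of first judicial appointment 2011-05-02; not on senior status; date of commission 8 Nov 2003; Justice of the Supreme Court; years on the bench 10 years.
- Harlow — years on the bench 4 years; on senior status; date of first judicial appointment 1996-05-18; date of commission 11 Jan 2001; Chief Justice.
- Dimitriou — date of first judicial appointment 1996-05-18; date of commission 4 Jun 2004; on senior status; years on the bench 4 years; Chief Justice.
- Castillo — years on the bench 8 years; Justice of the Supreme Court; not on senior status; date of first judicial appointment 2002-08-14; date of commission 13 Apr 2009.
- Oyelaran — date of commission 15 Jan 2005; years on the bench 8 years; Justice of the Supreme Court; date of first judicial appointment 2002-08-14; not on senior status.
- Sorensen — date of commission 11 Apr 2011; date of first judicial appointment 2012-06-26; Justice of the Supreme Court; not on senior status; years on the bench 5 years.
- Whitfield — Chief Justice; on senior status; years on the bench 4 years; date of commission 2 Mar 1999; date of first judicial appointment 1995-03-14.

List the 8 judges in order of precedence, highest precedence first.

Whitfield, Harlow, Dimitriou, Sorensen, Oyelaran, Castillo, Nakamura, Abara

By office: Whitfield, Harlow and Dimitriou (Chief Justice); then Sorensen, Oyelaran, Castillo, Nakamura and Abara (Justice of the Supreme Court).
Whitfield, Harlow and Dimitriou are each on senior status, so the next rule applies.
Whitfield, Harlow and Dimitriou all have years on the bench 4 years, so the next rule applies.
Among Whitfield, Harlow and Dimitriou, by date of first judicial appointment (earlier first) (reversed rule for this group): Whitfield (1995-03-14) before Harlow and Dimitriou (1996-05-18).
Among Harlow and Dimitriou, by date of commission (earlier first): Harlow (11 Jan 2001) before Dimitriou (4 Jun 2004).
Sorensen, Oyelaran, Castillo, Nakamura and Abara are each not on senior status, so the next rule applies.
Among Sorensen, Oyelaran, Castillo, Nakamura and Abara, by years on the bench (lower first): Sorensen (5 years) before Oyelaran and Castillo (8 years) before Nakamura and Abara (10 years).
Oyelaran and Castillo both have date of first judicial appointment 2002-08-14, so the next rule applies.
Among Oyelaran and Castillo, by date of commission (earlier first): Oyelaran (15 Jan 2005) before Castillo (13 Apr 2009).
Nakamura and Abara both have date of first judicial appointment 2011-05-02, so the next rule applies.
Among Nakamura and Abara, by date of commission (earlier first): Nakamura (23 May 1998) before Abara (8 Nov 2003).
Full order: Whitfield, Harlow, Dimitriou, Sorensen, Oyelaran, Castillo, Nakamura, Abara.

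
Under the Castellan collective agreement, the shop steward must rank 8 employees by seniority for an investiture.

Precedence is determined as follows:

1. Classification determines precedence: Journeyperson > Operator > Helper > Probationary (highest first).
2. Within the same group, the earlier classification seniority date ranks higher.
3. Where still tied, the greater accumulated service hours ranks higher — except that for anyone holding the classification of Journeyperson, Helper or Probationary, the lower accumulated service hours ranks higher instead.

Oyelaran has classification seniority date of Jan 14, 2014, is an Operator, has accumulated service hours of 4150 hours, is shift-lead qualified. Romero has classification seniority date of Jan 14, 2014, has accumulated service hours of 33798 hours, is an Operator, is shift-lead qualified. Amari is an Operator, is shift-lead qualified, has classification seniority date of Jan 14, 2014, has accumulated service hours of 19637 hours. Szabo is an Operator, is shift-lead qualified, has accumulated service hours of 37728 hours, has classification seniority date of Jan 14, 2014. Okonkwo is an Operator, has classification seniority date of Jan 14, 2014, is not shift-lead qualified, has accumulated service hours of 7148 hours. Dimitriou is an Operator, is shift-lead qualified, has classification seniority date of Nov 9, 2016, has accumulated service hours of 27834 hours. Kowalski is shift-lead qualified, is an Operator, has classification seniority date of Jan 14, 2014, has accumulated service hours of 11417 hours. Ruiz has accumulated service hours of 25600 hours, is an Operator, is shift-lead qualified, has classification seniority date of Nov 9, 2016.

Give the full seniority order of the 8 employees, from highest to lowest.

Szabo, Romero, Amari, Kowalski, Okonkwo, Oyelaran, Dimitriou, Ruiz

By classification: Szabo, Romero, Amari, Kowalski, Okonkwo, Oyelaran, Dimitriou and Ruiz (Operator).
Among Szabo, Romero, Amari, Kowalski, Okonkwo, Oyelaran, Dimitriou and Ruiz, by classification seniority date (earlier first): Szabo, Romero, Amari, Kowalski, Okonkwo and Oyelaran (Jan 14, 2014) before Dimitriou and Ruiz (Nov 9, 2016).
Among Szabo, Romero, Amari, Kowalski, Okonkwo and Oyelaran, by accumulated service hours (higher first): Szabo (37728 hours) before Romero (33798 hours) before Amari (19637 hours) before Kowalski (11417 hours) before Okonkwo (7148 hours) before Oyelaran (4150 hours).
Among Dimitriou and Ruiz, by accumulated service hours (higher first): Dimitriou (27834 hours) before Ruiz (25600 hours).
Full order: Szabo, Romero, Amari, Kowalski, Okonkwo, Oyelaran, Dimitriou, Ruiz.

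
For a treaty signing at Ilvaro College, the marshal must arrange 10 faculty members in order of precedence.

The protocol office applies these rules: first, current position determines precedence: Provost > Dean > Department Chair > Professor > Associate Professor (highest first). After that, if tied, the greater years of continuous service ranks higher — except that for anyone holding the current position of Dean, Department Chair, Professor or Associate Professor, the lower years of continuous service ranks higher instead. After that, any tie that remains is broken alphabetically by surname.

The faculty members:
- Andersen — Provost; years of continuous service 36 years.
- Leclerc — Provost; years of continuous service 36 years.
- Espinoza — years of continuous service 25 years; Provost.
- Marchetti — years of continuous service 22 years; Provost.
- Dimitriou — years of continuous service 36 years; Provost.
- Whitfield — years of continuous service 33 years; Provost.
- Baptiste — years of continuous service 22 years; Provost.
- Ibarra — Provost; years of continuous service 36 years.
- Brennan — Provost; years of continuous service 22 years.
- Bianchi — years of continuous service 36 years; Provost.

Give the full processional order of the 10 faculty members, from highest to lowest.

Andersen, Bianchi, Dimitriou, Ibarra, Leclerc, Whitfield, Espinoza, Baptiste, Brennan, Marchetti

By current position: Andersen, Bianchi, Dimitriou, Ibarra, Leclerc, Whitfield, Espinoza, Baptiste, Brennan and Marchetti (Provost).
Among Andersen, Bianchi, Dimitriou, Ibarra, Leclerc, Whitfield, Espinoza, Baptiste, Brennan and Marchetti, by years of continuous service (higher first): Andersen, Bianchi, Dimitriou, Ibarra and Leclerc (36 years) before Whitfield (33 years) before Espinoza (25 years) before Baptiste, Brennan and Marchetti (22 years).
Among Andersen, Bianchi, Dimitriou, Ibarra and Leclerc, alphabetically by surname: Andersen before Bianchi before Dimitriou before Ibarra before Leclerc.
Among Baptiste, Brennan and Marchetti, alphabetically by surname: Baptiste before Brennan before Marchetti.
Full order: Andersen, Bianchi, Dimitriou, Ibarra, Leclerc, Whitfield, Espinoza, Baptiste, Brennan, Marchetti.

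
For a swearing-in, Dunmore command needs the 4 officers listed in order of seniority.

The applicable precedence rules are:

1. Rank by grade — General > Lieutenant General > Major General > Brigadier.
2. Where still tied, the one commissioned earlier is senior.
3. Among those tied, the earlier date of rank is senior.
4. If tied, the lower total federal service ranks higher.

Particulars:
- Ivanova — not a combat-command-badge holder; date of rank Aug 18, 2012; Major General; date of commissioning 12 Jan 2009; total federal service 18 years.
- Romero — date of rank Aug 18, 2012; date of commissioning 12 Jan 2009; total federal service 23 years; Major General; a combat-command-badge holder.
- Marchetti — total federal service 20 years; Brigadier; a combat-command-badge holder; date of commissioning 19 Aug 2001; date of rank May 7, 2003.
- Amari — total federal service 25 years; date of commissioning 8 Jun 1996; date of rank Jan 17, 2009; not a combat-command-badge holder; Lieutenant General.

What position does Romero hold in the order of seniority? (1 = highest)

3

By grade: Amari (Lieutenant General); then Ivanova and Romero (Major General); then Marchetti (Brigadier).
Ivanova and Romero both have date of commissioning 12 Jan 2009, so the next rule applies.
Ivanova and Romero both have date of rank Aug 18, 2012, so the next rule applies.
Among Ivanova and Romero, by total federal service (lower first): Ivanova (18 years) before Romero (23 years).
Order: Amari, Ivanova, Romero, Marchetti. So position 3.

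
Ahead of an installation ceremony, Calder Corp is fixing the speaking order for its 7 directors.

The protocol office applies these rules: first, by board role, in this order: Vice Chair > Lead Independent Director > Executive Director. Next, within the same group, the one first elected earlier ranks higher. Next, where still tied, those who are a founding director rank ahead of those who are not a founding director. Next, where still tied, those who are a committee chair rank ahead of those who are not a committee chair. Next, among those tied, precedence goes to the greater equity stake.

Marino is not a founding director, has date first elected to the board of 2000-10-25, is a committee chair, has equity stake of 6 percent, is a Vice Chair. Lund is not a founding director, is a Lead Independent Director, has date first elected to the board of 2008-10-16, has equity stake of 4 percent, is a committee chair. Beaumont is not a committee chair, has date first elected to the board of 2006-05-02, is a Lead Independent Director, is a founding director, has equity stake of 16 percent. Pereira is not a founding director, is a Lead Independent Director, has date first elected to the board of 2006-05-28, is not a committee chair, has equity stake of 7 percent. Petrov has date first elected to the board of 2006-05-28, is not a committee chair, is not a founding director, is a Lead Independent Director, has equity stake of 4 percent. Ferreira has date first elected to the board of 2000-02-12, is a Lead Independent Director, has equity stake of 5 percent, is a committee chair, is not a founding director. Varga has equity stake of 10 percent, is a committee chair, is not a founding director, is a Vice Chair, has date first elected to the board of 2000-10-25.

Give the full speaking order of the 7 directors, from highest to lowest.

By board role: Varga and Marino (Vice Chair); then Ferreira, Beaumont, Pereira, Petrov and Lund (Lead Independent Director).
Varga and Marino both have date first elected to the board 2000-10-25, so the next rule applies.
Varga and Marino are each not a founding director, so the next rule applies.
Varga and Marino are each a committee chair, so the next rule applies.
Among Varga and Marino, by equity stake (higher first): Varga (10 percent) before Marino (6 percent).
Among Ferreira, Beaumont, Pereira, Petrov and Lund, by date first elected to the board (earlier first): Ferreira (2000-02-12) before Beaumont (2006-05-02) before Pereira and Petrov (2006-05-28) before Lund (2008-10-16).
Pereira and Petrov are each not a founding director, so the next rule applies.
Pereira and Petrov are each not a committee chair, so the next rule applies.
Among Pereira and Petrov, by equity stake (higher first): Pereira (7 percent) before Petrov (4 percent).
Full order: Varga, Marino, Ferreira, Beaumont, Pereira, Petrov, Lund.

Varga, Marino, Ferreira, Beaumont, Pereira, Petrov, Lund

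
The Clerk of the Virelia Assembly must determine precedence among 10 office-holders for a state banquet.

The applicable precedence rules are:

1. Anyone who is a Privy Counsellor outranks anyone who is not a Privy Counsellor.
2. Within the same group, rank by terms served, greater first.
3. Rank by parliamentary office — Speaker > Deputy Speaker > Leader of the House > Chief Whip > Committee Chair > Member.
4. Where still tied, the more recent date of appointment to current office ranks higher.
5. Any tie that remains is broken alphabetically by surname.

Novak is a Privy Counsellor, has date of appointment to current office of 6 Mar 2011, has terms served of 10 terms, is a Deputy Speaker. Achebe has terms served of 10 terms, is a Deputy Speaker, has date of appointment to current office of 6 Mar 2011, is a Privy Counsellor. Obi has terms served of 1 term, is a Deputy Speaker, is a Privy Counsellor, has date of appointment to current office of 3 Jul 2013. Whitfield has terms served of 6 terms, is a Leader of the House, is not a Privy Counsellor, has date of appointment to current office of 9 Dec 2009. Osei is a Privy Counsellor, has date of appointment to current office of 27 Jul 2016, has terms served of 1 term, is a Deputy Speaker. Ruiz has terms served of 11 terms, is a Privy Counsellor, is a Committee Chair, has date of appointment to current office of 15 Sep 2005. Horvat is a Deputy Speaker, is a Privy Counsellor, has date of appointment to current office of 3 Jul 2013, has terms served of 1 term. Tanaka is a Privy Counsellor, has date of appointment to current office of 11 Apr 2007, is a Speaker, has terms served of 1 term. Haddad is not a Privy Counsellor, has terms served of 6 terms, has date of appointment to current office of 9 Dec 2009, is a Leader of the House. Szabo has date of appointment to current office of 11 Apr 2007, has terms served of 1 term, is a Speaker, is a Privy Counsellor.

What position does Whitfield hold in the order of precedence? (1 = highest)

By the first rule: Ruiz, Achebe, Novak, Szabo, Tanaka, Osei, Horvat and Obi (each a Privy Counsellor); then Haddad and Whitfield (both not a Privy Counsellor).
Among Ruiz, Achebe, Novak, Szabo, Tanaka, Osei, Horvat and Obi, by terms served (higher first): Ruiz (11 terms) before Achebe and Novak (10 terms) before Szabo, Tanaka, Osei, Horvat and Obi (1 term).
Achebe and Novak are each Deputy Speaker, so the next rule applies.
Achebe and Novak both have date of appointment to current office 6 Mar 2011, so the next rule applies.
Among Achebe and Novak, alphabetically by surname: Achebe before Novak.
Among Szabo, Tanaka, Osei, Horvat and Obi, by parliamentary office: Szabo and Tanaka (Speaker) before Osei, Horvat and Obi (Deputy Speaker).
Szabo and Tanaka both have date of appointment to current office 11 Apr 2007, so the next rule applies.
Among Szabo and Tanaka, alphabetically by surname: Szabo before Tanaka.
Among Osei, Horvat and Obi, by date of appointment to current office (later first): Osei (27 Jul 2016) before Horvat and Obi (3 Jul 2013).
Among Horvat and Obi, alphabetically by surname: Horvat before Obi.
Haddad and Whitfield both have terms served 6 terms, so the next rule applies.
Haddad and Whitfield are each Leader of the House, so the next rule applies.
Haddad and Whitfield both have date of appointment to current office 9 Dec 2009, so the next rule applies.
Among Haddad and Whitfield, alphabetically by surname: Haddad before Whitfield.
Order: Ruiz, Achebe, Novak, Szabo, Tanaka, Osei, Horvat, Obi, Haddad, Whitfield. So position 10.

10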